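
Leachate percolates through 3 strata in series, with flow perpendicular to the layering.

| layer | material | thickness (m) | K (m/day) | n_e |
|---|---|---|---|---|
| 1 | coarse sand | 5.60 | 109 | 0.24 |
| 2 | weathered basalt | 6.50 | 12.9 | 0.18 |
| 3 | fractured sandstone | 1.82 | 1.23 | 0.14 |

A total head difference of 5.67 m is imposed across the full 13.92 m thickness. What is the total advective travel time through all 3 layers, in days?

With flow normal to the layers, continuity requires the same specific discharge q through every layer.
Σ(b_i/K_i) = 5.60/109 + 6.50/12.9 + 1.82/1.23 = 2.035 d.
q = Δh / Σ(b_i/K_i) = 5.67 / 2.035 = 2.786 m/day.
In each layer the seepage velocity is v_i = q/n_i, so the layer transit time is t_i = b_i·n_i / q:
  layer 1 (coarse sand): t_1 = 5.60 × 0.24 / 2.786 = 0.4824 d
  layer 2 (weathered basalt): t_2 = 6.50 × 0.18 / 2.786 = 0.4199 d
  layer 3 (fractured sandstone): t_3 = 1.82 × 0.14 / 2.786 = 0.09145 d
Total t = Σ t_i = 0.9937 days.

0.994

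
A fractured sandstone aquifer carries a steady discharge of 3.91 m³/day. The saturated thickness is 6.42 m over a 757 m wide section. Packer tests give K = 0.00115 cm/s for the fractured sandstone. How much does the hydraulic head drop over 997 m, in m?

Convert K: 0.00115 cm/s × 864 = 0.9936 m/day.
Cross-sectional area A = 757 × 6.42 = 4860 m².
From Q = K·A·i, i = Q / (K·A) = 3.91 / (0.9936 × 4860) = 0.0008097.
Head loss Δh = i · L = 0.0008097 × 997 = 0.8073 m.

0.807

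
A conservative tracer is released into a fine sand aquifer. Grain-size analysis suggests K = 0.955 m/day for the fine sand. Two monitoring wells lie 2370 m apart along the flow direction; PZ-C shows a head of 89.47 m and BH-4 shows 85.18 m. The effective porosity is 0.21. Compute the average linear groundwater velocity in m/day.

Hydraulic gradient i = (89.47 − 85.18) / 2370 = 4.29 / 2370 = 0.001810.
Darcy flux q = K · i = 0.9550 × 0.001810 = 0.001729 m/day.
Seepage velocity v = q / n_e = 0.001729 / 0.21 = 0.008232 m/day.

0.00823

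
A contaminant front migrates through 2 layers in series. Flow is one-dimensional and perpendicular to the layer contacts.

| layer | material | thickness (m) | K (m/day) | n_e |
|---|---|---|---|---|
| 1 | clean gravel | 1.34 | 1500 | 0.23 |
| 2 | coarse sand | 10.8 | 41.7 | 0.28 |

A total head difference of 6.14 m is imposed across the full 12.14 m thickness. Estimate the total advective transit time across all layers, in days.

With flow normal to the layers, continuity requires the same specific discharge q through every layer.
Σ(b_i/K_i) = 1.34/1500 + 10.8/41.7 = 0.2599 d.
q = Δh / Σ(b_i/K_i) = 6.14 / 0.2599 = 23.63 m/day.
In each layer the seepage velocity is v_i = q/n_i, so the layer transit time is t_i = b_i·n_i / q:
  layer 1 (clean gravel): t_1 = 1.34 × 0.23 / 23.63 = 0.01305 d
  layer 2 (coarse sand): t_2 = 10.8 × 0.28 / 23.63 = 0.1280 d
Total t = Σ t_i = 0.1410 days.

0.141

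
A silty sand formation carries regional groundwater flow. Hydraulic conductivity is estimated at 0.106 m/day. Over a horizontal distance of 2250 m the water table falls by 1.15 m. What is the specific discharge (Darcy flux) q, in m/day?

5.42e-05

Hydraulic gradient i = Δh / L = 1.15 / 2250 = 0.0005111.
Specific discharge q = K · i = 0.1060 × 0.0005111 = 5.418e-05 m/day.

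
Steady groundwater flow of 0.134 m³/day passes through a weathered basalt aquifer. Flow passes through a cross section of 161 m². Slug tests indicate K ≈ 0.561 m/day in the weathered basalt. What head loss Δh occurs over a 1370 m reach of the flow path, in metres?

From Q = K·A·i, i = Q / (K·A) = 0.134 / (0.5610 × 161.0) = 0.001484.
Head loss Δh = i · L = 0.001484 × 1370 = 2.033 m.

2.03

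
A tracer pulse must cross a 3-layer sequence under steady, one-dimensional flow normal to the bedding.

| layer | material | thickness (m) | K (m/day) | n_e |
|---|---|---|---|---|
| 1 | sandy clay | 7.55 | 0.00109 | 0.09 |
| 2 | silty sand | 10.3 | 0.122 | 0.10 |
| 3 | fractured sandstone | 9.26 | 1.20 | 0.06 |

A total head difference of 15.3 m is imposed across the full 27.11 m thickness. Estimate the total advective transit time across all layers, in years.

2.84

With flow normal to the layers, continuity requires the same specific discharge q through every layer.
Σ(b_i/K_i) = 7.55/0.00109 + 10.3/0.122 + 9.26/1.20 = 7019 d.
q = Δh / Σ(b_i/K_i) = 15.3 / 7019 = 0.002180 m/day.
In each layer the seepage velocity is v_i = q/n_i, so the layer transit time is t_i = b_i·n_i / q:
  layer 1 (sandy clay): t_1 = 7.55 × 0.09 / 0.002180 = 311.7 d
  layer 2 (silty sand): t_2 = 10.3 × 0.10 / 0.002180 = 472.5 d
  layer 3 (fractured sandstone): t_3 = 9.26 × 0.06 / 0.002180 = 254.9 d
Total t = Σ t_i = 1039 days = 2.845 years.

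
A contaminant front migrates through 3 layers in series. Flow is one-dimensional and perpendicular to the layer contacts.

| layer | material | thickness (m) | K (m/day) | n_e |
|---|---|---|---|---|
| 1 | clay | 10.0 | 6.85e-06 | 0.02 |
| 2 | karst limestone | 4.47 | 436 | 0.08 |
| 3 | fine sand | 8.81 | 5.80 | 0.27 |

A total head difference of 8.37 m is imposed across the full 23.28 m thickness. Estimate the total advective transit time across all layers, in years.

1400

With flow normal to the layers, continuity requires the same specific discharge q through every layer.
Σ(b_i/K_i) = 10.0/6.85e-06 + 4.47/436 + 8.81/5.80 = 1.460e+06 d.
q = Δh / Σ(b_i/K_i) = 8.37 / 1.460e+06 = 5.733e-06 m/day.
In each layer the seepage velocity is v_i = q/n_i, so the layer transit time is t_i = b_i·n_i / q:
  layer 1 (clay): t_1 = 10.0 × 0.02 / 5.733e-06 = 34883 d
  layer 2 (karst limestone): t_2 = 4.47 × 0.08 / 5.733e-06 = 62371 d
  layer 3 (fine sand): t_3 = 8.81 × 0.27 / 5.733e-06 = 4.149e+05 d
Total t = Σ t_i = 5.121e+05 days = 1402 years.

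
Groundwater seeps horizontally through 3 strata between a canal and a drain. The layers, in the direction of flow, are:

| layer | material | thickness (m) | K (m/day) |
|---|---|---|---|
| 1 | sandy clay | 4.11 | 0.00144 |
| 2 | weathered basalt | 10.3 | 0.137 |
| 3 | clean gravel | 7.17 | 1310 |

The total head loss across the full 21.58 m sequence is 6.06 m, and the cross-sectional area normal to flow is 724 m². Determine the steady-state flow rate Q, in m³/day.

Flow is perpendicular to layering, so the layers act in series and the equivalent K is the thickness-weighted harmonic mean.
Total thickness L = 4.11 + 10.3 + 7.17 = 21.58 m.
Σ(b_i/K_i) = 4.11/0.00144 + 10.3/0.137 + 7.17/1310 = 2929 d.
K_eq = L / Σ(b_i/K_i) = 21.58 / 2929 = 0.007367 m/day.
Q = K_eq · A · (Δh/L) = 0.007367 × 724 × (6.06/21.58) = 1.498 m³/day.

1.50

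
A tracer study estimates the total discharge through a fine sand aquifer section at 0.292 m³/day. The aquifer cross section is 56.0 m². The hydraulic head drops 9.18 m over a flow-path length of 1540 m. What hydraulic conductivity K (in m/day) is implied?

Hydraulic gradient i = Δh / L = 9.18 / 1540 = 0.005961.
From Q = K·A·i, K = Q / (A·i) = 0.292 / (56.00 × 0.005961) = 0.8747 m/day.

0.875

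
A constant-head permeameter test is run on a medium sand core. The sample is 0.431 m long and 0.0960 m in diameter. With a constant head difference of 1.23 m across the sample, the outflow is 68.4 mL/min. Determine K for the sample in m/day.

4.77

Cross-sectional area A = π·(d/2)² = π × (0.0960/2)² = 0.007238 m².
Convert discharge: 68.4 mL/min = 1.140e-06 m³/s.
Darcy's law rearranged: K = Q·L / (A·Δh) = 1.140e-06 × 0.431 / (0.007238 × 1.23) = 5.519e-05 m/s = 4.768 m/day.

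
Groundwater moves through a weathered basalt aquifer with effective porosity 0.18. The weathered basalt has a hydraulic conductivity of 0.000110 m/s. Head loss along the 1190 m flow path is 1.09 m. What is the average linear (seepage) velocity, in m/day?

Convert K: 0.000110 m/s × 86400 = 9.504 m/day.
Hydraulic gradient i = Δh / L = 1.09 / 1190 = 0.0009160.
Darcy flux q = K · i = 9.504 × 0.0009160 = 0.008705 m/day.
Seepage velocity v = q / n_e = 0.008705 / 0.18 = 0.04836 m/day.

0.0484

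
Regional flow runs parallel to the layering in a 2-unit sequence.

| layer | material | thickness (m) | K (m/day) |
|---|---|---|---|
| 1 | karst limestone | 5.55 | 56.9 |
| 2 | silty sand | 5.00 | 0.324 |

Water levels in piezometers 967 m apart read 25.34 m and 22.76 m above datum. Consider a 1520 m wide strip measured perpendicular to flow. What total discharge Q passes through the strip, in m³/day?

Flow is parallel to layering, so each bed carries its own Darcy discharge and the transmissivities add.
Σ(K_i·b_i) = 56.9×5.55 + 0.324×5.00 = 317.4 m²/day.
Hydraulic gradient i = (25.34 − 22.76) / 967 = 2.58 / 967 = 0.002668.
Q = Σ(K_i·b_i) · W · i = 317.4 × 1520 × 0.002668 = 1287 m³/day.

1290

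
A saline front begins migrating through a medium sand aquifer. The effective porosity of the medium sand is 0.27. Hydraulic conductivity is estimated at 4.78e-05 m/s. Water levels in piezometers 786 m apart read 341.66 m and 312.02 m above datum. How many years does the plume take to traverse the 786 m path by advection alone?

Convert K: 4.78e-05 m/s × 86400 = 4.130 m/day.
Hydraulic gradient i = (341.66 − 312.02) / 786 = 29.64 / 786 = 0.03771.
Darcy flux q = K · i = 4.130 × 0.03771 = 0.1557 m/day.
Seepage velocity v = q / n_e = 0.1557 / 0.27 = 0.5768 m/day.
Travel time t = L / v = 786 / 0.5768 = 1363 days = 3.731 years.

3.73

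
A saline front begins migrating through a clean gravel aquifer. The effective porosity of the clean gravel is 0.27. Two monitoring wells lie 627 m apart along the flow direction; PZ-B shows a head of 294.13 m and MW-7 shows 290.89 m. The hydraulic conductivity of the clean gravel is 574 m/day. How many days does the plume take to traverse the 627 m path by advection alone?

Hydraulic gradient i = (294.13 − 290.89) / 627 = 3.24 / 627 = 0.005167.
Darcy flux q = K · i = 574.0 × 0.005167 = 2.966 m/day.
Seepage velocity v = q / n_e = 2.966 / 0.27 = 10.99 m/day.
Travel time t = L / v = 627 / 10.99 = 57.07 days.

57.1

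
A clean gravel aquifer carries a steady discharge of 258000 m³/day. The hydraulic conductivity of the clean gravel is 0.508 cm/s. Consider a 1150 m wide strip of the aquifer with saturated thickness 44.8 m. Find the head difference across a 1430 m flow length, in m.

16.3

Convert K: 0.508 cm/s × 864 = 438.9 m/day.
Cross-sectional area A = 1150 × 44.8 = 51520 m².
From Q = K·A·i, i = Q / (K·A) = 258000 / (438.9 × 51520) = 0.01141.
Head loss Δh = i · L = 0.01141 × 1430 = 16.32 m.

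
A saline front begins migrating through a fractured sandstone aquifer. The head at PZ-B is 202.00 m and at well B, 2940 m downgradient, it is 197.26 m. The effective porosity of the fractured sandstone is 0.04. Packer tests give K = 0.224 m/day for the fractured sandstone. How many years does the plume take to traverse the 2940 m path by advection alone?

Hydraulic gradient i = (202.00 − 197.26) / 2940 = 4.74 / 2940 = 0.001612.
Darcy flux q = K · i = 0.2240 × 0.001612 = 0.0003611 m/day.
Seepage velocity v = q / n_e = 0.0003611 / 0.04 = 0.009029 m/day.
Travel time t = L / v = 2940 / 0.009029 = 3.256e+05 days = 891.5 years.

892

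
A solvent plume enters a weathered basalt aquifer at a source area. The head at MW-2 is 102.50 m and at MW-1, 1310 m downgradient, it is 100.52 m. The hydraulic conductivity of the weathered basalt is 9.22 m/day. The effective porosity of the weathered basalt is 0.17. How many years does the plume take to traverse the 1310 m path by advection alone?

Hydraulic gradient i = (102.50 − 100.52) / 1310 = 1.98 / 1310 = 0.001511.
Darcy flux q = K · i = 9.220 × 0.001511 = 0.01394 m/day.
Seepage velocity v = q / n_e = 0.01394 / 0.17 = 0.08197 m/day.
Travel time t = L / v = 1310 / 0.08197 = 15981 days = 43.75 years.

43.8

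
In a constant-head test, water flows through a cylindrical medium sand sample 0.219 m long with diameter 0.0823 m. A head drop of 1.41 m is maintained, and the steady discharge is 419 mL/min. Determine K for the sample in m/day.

17.6

Cross-sectional area A = π·(d/2)² = π × (0.0823/2)² = 0.005320 m².
Convert discharge: 419 mL/min = 6.983e-06 m³/s.
Darcy's law rearranged: K = Q·L / (A·Δh) = 6.983e-06 × 0.219 / (0.005320 × 1.41) = 0.0002039 m/s = 17.62 m/day.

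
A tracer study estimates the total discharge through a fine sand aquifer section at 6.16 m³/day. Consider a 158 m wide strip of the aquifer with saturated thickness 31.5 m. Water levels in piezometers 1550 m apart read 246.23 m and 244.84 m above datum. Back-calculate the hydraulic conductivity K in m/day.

Cross-sectional area A = 158 × 31.5 = 4977 m².
Hydraulic gradient i = (246.23 − 244.84) / 1550 = 1.39 / 1550 = 0.0008968.
From Q = K·A·i, K = Q / (A·i) = 6.16 / (4977 × 0.0008968) = 1.380 m/day.

1.38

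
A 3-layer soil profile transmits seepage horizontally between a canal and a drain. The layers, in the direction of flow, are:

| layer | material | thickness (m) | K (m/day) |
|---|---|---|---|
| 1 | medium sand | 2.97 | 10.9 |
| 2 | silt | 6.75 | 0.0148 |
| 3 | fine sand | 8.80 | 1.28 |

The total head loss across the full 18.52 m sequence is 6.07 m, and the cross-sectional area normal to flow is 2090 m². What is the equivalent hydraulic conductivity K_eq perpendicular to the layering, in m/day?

Flow is perpendicular to layering, so the layers act in series and the equivalent K is the thickness-weighted harmonic mean.
Total thickness L = 2.97 + 6.75 + 8.80 = 18.52 m.
Σ(b_i/K_i) = 2.97/10.9 + 6.75/0.0148 + 8.80/1.28 = 463.2 d.
K_eq = L / Σ(b_i/K_i) = 18.52 / 463.2 = 0.03998 m/day.

0.0400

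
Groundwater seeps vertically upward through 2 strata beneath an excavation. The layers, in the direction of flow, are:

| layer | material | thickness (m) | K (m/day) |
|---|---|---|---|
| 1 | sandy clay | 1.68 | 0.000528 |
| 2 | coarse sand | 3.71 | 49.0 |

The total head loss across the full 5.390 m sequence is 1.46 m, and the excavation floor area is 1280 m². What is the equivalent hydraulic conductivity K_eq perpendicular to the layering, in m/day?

Flow is perpendicular to layering, so the layers act in series and the equivalent K is the thickness-weighted harmonic mean.
Total thickness L = 1.68 + 3.71 = 5.390 m.
Σ(b_i/K_i) = 1.68/0.000528 + 3.71/49.0 = 3182 d.
K_eq = L / Σ(b_i/K_i) = 5.390 / 3182 = 0.001694 m/day.

0.00169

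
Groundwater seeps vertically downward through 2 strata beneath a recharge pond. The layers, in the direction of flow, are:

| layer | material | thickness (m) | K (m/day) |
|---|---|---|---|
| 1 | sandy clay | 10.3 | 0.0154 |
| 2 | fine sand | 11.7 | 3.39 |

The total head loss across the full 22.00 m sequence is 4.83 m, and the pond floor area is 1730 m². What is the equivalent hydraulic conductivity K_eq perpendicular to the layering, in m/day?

0.0327

Flow is perpendicular to layering, so the layers act in series and the equivalent K is the thickness-weighted harmonic mean.
Total thickness L = 10.3 + 11.7 = 22.00 m.
Σ(b_i/K_i) = 10.3/0.0154 + 11.7/3.39 = 672.3 d.
K_eq = L / Σ(b_i/K_i) = 22.00 / 672.3 = 0.03272 m/day.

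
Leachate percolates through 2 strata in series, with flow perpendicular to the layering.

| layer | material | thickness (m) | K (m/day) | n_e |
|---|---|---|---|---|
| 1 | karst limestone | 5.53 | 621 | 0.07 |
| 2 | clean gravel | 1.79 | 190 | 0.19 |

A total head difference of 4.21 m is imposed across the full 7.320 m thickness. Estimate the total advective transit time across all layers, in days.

0.00317

With flow normal to the layers, continuity requires the same specific discharge q through every layer.
Σ(b_i/K_i) = 5.53/621 + 1.79/190 = 0.01833 d.
q = Δh / Σ(b_i/K_i) = 4.21 / 0.01833 = 229.7 m/day.
In each layer the seepage velocity is v_i = q/n_i, so the layer transit time is t_i = b_i·n_i / q:
  layer 1 (karst limestone): t_1 = 5.53 × 0.07 / 229.7 = 0.001685 d
  layer 2 (clean gravel): t_2 = 1.79 × 0.19 / 229.7 = 0.001480 d
Total t = Σ t_i = 0.003165 days.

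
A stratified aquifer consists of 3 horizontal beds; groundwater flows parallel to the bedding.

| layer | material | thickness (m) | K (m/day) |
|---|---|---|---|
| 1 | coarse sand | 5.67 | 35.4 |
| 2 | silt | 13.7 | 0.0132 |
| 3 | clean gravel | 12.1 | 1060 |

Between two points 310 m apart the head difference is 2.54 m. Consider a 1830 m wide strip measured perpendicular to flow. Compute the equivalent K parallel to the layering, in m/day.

414

Flow is parallel to layering, so each bed carries its own Darcy discharge and the transmissivities add.
Σ(K_i·b_i) = 35.4×5.67 + 0.0132×13.7 + 1060×12.1 = 13027 m²/day.
Total thickness b = 31.47 m, so K_eq = Σ(K_i·b_i)/b = 413.9 m/day.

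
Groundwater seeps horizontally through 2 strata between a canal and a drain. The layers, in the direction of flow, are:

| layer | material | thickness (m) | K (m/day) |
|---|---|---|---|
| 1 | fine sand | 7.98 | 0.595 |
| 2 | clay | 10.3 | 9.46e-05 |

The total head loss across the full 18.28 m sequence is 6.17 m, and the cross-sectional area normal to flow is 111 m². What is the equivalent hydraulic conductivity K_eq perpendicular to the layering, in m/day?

0.000168

Flow is perpendicular to layering, so the layers act in series and the equivalent K is the thickness-weighted harmonic mean.
Total thickness L = 7.98 + 10.3 = 18.28 m.
Σ(b_i/K_i) = 7.98/0.595 + 10.3/9.46e-05 = 1.089e+05 d.
K_eq = L / Σ(b_i/K_i) = 18.28 / 1.089e+05 = 0.0001679 m/day.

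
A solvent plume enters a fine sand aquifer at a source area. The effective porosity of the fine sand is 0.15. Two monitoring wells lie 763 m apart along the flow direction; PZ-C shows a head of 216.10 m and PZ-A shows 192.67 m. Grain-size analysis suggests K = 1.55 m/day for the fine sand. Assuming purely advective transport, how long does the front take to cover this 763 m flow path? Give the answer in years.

Hydraulic gradient i = (216.10 − 192.67) / 763 = 23.43 / 763 = 0.03071.
Darcy flux q = K · i = 1.550 × 0.03071 = 0.04760 m/day.
Seepage velocity v = q / n_e = 0.04760 / 0.15 = 0.3173 m/day.
Travel time t = L / v = 763 / 0.3173 = 2405 days = 6.583 years.

6.58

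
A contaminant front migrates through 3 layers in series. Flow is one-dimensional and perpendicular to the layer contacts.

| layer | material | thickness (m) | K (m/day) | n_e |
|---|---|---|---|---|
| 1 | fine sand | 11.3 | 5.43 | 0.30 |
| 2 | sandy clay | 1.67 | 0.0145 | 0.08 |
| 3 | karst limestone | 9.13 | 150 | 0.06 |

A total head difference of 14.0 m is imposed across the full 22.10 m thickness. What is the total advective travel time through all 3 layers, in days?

34.1

With flow normal to the layers, continuity requires the same specific discharge q through every layer.
Σ(b_i/K_i) = 11.3/5.43 + 1.67/0.0145 + 9.13/150 = 117.3 d.
q = Δh / Σ(b_i/K_i) = 14.0 / 117.3 = 0.1193 m/day.
In each layer the seepage velocity is v_i = q/n_i, so the layer transit time is t_i = b_i·n_i / q:
  layer 1 (fine sand): t_1 = 11.3 × 0.30 / 0.1193 = 28.41 d
  layer 2 (sandy clay): t_2 = 1.67 × 0.08 / 0.1193 = 1.120 d
  layer 3 (karst limestone): t_3 = 9.13 × 0.06 / 0.1193 = 4.590 d
Total t = Σ t_i = 34.12 days.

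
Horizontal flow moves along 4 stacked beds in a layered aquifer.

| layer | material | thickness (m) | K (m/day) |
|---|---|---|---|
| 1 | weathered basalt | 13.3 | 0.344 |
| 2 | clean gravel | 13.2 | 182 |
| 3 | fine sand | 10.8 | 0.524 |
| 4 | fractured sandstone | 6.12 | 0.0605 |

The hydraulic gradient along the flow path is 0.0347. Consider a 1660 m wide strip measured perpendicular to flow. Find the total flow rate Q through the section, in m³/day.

Flow is parallel to layering, so each bed carries its own Darcy discharge and the transmissivities add.
Σ(K_i·b_i) = 0.344×13.3 + 182×13.2 + 0.524×10.8 + 0.0605×6.12 = 2413 m²/day.
Hydraulic gradient i = 0.0347.
Q = Σ(K_i·b_i) · W · i = 2413 × 1660 × 0.03470 = 1.390e+05 m³/day.

139000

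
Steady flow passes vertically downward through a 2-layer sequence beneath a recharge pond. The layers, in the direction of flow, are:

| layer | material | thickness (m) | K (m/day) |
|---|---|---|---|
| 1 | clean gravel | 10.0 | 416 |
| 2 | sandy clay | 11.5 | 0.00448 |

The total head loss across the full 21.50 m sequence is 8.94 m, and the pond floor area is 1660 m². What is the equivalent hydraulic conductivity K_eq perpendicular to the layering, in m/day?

0.00838

Flow is perpendicular to layering, so the layers act in series and the equivalent K is the thickness-weighted harmonic mean.
Total thickness L = 10.0 + 11.5 = 21.50 m.
Σ(b_i/K_i) = 10.0/416 + 11.5/0.00448 = 2567 d.
K_eq = L / Σ(b_i/K_i) = 21.50 / 2567 = 0.008376 m/day.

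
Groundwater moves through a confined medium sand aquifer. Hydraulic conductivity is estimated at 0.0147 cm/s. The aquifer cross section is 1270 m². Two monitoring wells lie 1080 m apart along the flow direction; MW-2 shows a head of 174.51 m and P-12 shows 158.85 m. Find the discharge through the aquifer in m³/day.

Convert K: 0.0147 cm/s × 864 = 12.70 m/day.
Hydraulic gradient i = (174.51 − 158.85) / 1080 = 15.66 / 1080 = 0.01450.
Darcy's law: Q = K · A · i = 12.70 × 1270 × 0.01450 = 233.9 m³/day.

234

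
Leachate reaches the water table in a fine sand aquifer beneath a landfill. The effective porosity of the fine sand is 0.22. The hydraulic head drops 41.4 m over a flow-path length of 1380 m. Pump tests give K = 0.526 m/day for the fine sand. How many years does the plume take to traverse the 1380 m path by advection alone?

Hydraulic gradient i = Δh / L = 41.4 / 1380 = 0.03000.
Darcy flux q = K · i = 0.5260 × 0.03000 = 0.01578 m/day.
Seepage velocity v = q / n_e = 0.01578 / 0.22 = 0.07173 m/day.
Travel time t = L / v = 1380 / 0.07173 = 19240 days = 52.67 years.

52.7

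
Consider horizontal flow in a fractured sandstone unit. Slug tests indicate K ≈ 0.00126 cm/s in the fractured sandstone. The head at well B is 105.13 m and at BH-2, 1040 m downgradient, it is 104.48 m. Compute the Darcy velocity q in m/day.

Convert K: 0.00126 cm/s × 864 = 1.089 m/day.
Hydraulic gradient i = (105.13 − 104.48) / 1040 = 0.65 / 1040 = 0.0006250.
Specific discharge q = K · i = 1.089 × 0.0006250 = 0.0006804 m/day.

0.000680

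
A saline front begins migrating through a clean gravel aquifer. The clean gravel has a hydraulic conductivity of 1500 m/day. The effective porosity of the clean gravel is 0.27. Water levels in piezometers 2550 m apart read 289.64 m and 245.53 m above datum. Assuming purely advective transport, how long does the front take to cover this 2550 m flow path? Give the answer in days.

26.5

Hydraulic gradient i = (289.64 − 245.53) / 2550 = 44.11 / 2550 = 0.01730.
Darcy flux q = K · i = 1500 × 0.01730 = 25.95 m/day.
Seepage velocity v = q / n_e = 25.95 / 0.27 = 96.10 m/day.
Travel time t = L / v = 2550 / 96.10 = 26.53 days.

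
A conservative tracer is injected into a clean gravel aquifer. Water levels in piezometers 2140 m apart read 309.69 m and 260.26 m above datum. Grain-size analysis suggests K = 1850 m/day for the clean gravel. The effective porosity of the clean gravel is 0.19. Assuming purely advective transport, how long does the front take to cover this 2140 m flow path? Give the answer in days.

Hydraulic gradient i = (309.69 − 260.26) / 2140 = 49.43 / 2140 = 0.02310.
Darcy flux q = K · i = 1850 × 0.02310 = 42.73 m/day.
Seepage velocity v = q / n_e = 42.73 / 0.19 = 224.9 m/day.
Travel time t = L / v = 2140 / 224.9 = 9.515 days.

9.52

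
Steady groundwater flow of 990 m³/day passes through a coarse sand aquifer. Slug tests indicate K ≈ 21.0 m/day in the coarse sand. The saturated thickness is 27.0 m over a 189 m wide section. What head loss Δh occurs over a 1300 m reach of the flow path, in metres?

12.0

Cross-sectional area A = 189 × 27.0 = 5103 m².
From Q = K·A·i, i = Q / (K·A) = 990 / (21.00 × 5103) = 0.009238.
Head loss Δh = i · L = 0.009238 × 1300 = 12.01 m.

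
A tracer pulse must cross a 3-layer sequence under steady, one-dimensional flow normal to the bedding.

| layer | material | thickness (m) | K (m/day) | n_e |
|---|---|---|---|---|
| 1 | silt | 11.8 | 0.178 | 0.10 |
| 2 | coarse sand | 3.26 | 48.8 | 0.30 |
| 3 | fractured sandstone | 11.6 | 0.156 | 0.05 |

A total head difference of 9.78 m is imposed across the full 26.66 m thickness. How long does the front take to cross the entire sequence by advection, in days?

With flow normal to the layers, continuity requires the same specific discharge q through every layer.
Σ(b_i/K_i) = 11.8/0.178 + 3.26/48.8 + 11.6/0.156 = 140.7 d.
q = Δh / Σ(b_i/K_i) = 9.78 / 140.7 = 0.06950 m/day.
In each layer the seepage velocity is v_i = q/n_i, so the layer transit time is t_i = b_i·n_i / q:
  layer 1 (silt): t_1 = 11.8 × 0.10 / 0.06950 = 16.98 d
  layer 2 (coarse sand): t_2 = 3.26 × 0.30 / 0.06950 = 14.07 d
  layer 3 (fractured sandstone): t_3 = 11.6 × 0.05 / 0.06950 = 8.345 d
Total t = Σ t_i = 39.40 days.

39.4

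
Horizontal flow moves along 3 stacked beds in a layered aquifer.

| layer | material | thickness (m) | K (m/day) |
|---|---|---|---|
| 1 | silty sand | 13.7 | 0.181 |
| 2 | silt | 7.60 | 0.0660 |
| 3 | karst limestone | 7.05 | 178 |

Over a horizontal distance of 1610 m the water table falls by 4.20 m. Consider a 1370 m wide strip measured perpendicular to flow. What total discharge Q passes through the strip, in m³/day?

Flow is parallel to layering, so each bed carries its own Darcy discharge and the transmissivities add.
Σ(K_i·b_i) = 0.181×13.7 + 0.0660×7.60 + 178×7.05 = 1258 m²/day.
Hydraulic gradient i = Δh / L = 4.20 / 1610 = 0.002609.
Q = Σ(K_i·b_i) · W · i = 1258 × 1370 × 0.002609 = 4496 m³/day.

4500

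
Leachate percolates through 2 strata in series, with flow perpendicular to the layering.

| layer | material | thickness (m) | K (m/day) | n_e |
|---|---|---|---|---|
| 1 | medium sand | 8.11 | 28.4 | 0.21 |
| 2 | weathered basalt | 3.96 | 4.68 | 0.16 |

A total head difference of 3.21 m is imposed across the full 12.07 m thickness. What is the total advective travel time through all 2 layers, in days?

0.824

With flow normal to the layers, continuity requires the same specific discharge q through every layer.
Σ(b_i/K_i) = 8.11/28.4 + 3.96/4.68 = 1.132 d.
q = Δh / Σ(b_i/K_i) = 3.21 / 1.132 = 2.836 m/day.
In each layer the seepage velocity is v_i = q/n_i, so the layer transit time is t_i = b_i·n_i / q:
  layer 1 (medium sand): t_1 = 8.11 × 0.21 / 2.836 = 0.6004 d
  layer 2 (weathered basalt): t_2 = 3.96 × 0.16 / 2.836 = 0.2234 d
Total t = Σ t_i = 0.8238 days.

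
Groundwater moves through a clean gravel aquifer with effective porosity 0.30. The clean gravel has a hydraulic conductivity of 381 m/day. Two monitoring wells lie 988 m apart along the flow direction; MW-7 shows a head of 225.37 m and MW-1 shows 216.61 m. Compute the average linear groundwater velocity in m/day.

Hydraulic gradient i = (225.37 − 216.61) / 988 = 8.76 / 988 = 0.008866.
Darcy flux q = K · i = 381.0 × 0.008866 = 3.378 m/day.
Seepage velocity v = q / n_e = 3.378 / 0.30 = 11.26 m/day.

11.3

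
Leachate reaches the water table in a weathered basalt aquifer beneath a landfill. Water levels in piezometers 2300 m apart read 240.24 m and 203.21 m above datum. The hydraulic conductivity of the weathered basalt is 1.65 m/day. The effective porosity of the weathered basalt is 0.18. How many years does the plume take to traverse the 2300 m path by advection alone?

42.7

Hydraulic gradient i = (240.24 − 203.21) / 2300 = 37.03 / 2300 = 0.01610.
Darcy flux q = K · i = 1.650 × 0.01610 = 0.02656 m/day.
Seepage velocity v = q / n_e = 0.02656 / 0.18 = 0.1476 m/day.
Travel time t = L / v = 2300 / 0.1476 = 15584 days = 42.67 years.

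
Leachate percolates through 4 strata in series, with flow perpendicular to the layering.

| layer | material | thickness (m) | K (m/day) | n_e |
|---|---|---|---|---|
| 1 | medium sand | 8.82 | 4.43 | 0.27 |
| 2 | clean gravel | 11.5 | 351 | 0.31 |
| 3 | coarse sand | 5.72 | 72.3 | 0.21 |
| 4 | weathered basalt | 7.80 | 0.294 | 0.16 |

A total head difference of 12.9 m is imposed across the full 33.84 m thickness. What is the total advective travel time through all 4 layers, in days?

With flow normal to the layers, continuity requires the same specific discharge q through every layer.
Σ(b_i/K_i) = 8.82/4.43 + 11.5/351 + 5.72/72.3 + 7.80/0.294 = 28.63 d.
q = Δh / Σ(b_i/K_i) = 12.9 / 28.63 = 0.4505 m/day.
In each layer the seepage velocity is v_i = q/n_i, so the layer transit time is t_i = b_i·n_i / q:
  layer 1 (medium sand): t_1 = 8.82 × 0.27 / 0.4505 = 5.286 d
  layer 2 (clean gravel): t_2 = 11.5 × 0.31 / 0.4505 = 7.913 d
  layer 3 (coarse sand): t_3 = 5.72 × 0.21 / 0.4505 = 2.666 d
  layer 4 (weathered basalt): t_4 = 7.80 × 0.16 / 0.4505 = 2.770 d
Total t = Σ t_i = 18.64 days.

18.6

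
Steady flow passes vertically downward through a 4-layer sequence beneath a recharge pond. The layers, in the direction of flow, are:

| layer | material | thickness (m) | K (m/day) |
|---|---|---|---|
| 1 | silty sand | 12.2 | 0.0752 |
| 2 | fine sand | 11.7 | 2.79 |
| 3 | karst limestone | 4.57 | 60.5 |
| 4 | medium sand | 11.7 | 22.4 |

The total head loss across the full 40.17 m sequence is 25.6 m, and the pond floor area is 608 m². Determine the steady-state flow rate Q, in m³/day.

93.2

Flow is perpendicular to layering, so the layers act in series and the equivalent K is the thickness-weighted harmonic mean.
Total thickness L = 12.2 + 11.7 + 4.57 + 11.7 = 40.17 m.
Σ(b_i/K_i) = 12.2/0.0752 + 11.7/2.79 + 4.57/60.5 + 11.7/22.4 = 167.0 d.
K_eq = L / Σ(b_i/K_i) = 40.17 / 167.0 = 0.2405 m/day.
Q = K_eq · A · (Δh/L) = 0.2405 × 608 × (25.6/40.17) = 93.19 m³/day.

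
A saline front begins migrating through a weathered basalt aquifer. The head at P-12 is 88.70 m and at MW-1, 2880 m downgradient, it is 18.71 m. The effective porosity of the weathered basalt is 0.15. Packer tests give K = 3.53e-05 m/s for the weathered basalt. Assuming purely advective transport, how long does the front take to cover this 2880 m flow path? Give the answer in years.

16.0

Convert K: 3.53e-05 m/s × 86400 = 3.050 m/day.
Hydraulic gradient i = (88.70 − 18.71) / 2880 = 69.99 / 2880 = 0.02430.
Darcy flux q = K · i = 3.050 × 0.02430 = 0.07412 m/day.
Seepage velocity v = q / n_e = 0.07412 / 0.15 = 0.4941 m/day.
Travel time t = L / v = 2880 / 0.4941 = 5828 days = 15.96 years.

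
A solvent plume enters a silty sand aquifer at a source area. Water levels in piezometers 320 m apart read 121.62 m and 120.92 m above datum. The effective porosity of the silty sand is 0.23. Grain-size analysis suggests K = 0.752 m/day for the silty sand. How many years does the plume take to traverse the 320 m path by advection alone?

122

Hydraulic gradient i = (121.62 − 120.92) / 320 = 0.7 / 320 = 0.002187.
Darcy flux q = K · i = 0.7520 × 0.002187 = 0.001645 m/day.
Seepage velocity v = q / n_e = 0.001645 / 0.23 = 0.007152 m/day.
Travel time t = L / v = 320 / 0.007152 = 44742 days = 122.5 years.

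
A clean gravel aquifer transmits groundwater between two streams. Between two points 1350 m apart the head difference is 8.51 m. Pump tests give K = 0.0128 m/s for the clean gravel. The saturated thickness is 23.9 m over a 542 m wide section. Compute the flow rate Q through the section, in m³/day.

Convert K: 0.0128 m/s × 86400 = 1106 m/day.
Cross-sectional area A = 542 × 23.9 = 12954 m².
Hydraulic gradient i = Δh / L = 8.51 / 1350 = 0.006304.
Darcy's law: Q = K · A · i = 1106 × 12954 × 0.006304 = 90306 m³/day.

90300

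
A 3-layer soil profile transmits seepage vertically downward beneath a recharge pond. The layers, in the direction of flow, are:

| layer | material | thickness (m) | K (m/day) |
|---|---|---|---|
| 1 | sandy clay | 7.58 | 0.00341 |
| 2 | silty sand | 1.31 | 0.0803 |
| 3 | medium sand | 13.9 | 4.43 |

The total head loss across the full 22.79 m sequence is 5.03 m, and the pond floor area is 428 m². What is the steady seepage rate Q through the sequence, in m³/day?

0.960

Flow is perpendicular to layering, so the layers act in series and the equivalent K is the thickness-weighted harmonic mean.
Total thickness L = 7.58 + 1.31 + 13.9 = 22.79 m.
Σ(b_i/K_i) = 7.58/0.00341 + 1.31/0.0803 + 13.9/4.43 = 2242 d.
K_eq = L / Σ(b_i/K_i) = 22.79 / 2242 = 0.01016 m/day.
Q = K_eq · A · (Δh/L) = 0.01016 × 428 × (5.03/22.79) = 0.9601 m³/day.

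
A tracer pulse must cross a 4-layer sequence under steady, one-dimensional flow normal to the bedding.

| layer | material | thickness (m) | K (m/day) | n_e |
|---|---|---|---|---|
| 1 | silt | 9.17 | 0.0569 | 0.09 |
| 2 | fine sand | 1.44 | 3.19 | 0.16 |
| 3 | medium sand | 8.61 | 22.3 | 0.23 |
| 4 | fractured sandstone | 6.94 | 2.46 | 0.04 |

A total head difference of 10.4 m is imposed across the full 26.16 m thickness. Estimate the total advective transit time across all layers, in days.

With flow normal to the layers, continuity requires the same specific discharge q through every layer.
Σ(b_i/K_i) = 9.17/0.0569 + 1.44/3.19 + 8.61/22.3 + 6.94/2.46 = 164.8 d.
q = Δh / Σ(b_i/K_i) = 10.4 / 164.8 = 0.06310 m/day.
In each layer the seepage velocity is v_i = q/n_i, so the layer transit time is t_i = b_i·n_i / q:
  layer 1 (silt): t_1 = 9.17 × 0.09 / 0.06310 = 13.08 d
  layer 2 (fine sand): t_2 = 1.44 × 0.16 / 0.06310 = 3.651 d
  layer 3 (medium sand): t_3 = 8.61 × 0.23 / 0.06310 = 31.38 d
  layer 4 (fractured sandstone): t_4 = 6.94 × 0.04 / 0.06310 = 4.399 d
Total t = Σ t_i = 52.51 days.

52.5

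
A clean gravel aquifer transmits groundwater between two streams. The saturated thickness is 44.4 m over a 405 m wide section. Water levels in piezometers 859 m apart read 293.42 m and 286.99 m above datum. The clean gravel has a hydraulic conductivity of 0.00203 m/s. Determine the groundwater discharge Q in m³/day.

Convert K: 0.00203 m/s × 86400 = 175.4 m/day.
Cross-sectional area A = 405 × 44.4 = 17982 m².
Hydraulic gradient i = (293.42 − 286.99) / 859 = 6.43 / 859 = 0.007485.
Darcy's law: Q = K · A · i = 175.4 × 17982 × 0.007485 = 23608 m³/day.

23600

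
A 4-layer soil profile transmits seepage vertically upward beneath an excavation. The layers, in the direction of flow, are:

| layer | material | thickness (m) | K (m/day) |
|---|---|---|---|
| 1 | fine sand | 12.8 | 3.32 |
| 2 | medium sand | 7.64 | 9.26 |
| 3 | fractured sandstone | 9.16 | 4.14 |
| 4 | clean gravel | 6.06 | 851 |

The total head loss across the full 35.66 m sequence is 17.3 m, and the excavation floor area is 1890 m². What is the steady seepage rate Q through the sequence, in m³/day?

4740

Flow is perpendicular to layering, so the layers act in series and the equivalent K is the thickness-weighted harmonic mean.
Total thickness L = 12.8 + 7.64 + 9.16 + 6.06 = 35.66 m.
Σ(b_i/K_i) = 12.8/3.32 + 7.64/9.26 + 9.16/4.14 + 6.06/851 = 6.900 d.
K_eq = L / Σ(b_i/K_i) = 35.66 / 6.900 = 5.168 m/day.
Q = K_eq · A · (Δh/L) = 5.168 × 1890 × (17.3/35.66) = 4739 m³/day.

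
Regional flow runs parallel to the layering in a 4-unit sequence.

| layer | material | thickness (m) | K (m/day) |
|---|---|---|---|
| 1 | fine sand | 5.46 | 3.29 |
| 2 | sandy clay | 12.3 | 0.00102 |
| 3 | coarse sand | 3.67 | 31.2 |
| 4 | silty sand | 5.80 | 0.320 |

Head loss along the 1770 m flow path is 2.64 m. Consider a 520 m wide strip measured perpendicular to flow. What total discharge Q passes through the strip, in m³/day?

Flow is parallel to layering, so each bed carries its own Darcy discharge and the transmissivities add.
Σ(K_i·b_i) = 3.29×5.46 + 0.00102×12.3 + 31.2×3.67 + 0.320×5.80 = 134.3 m²/day.
Hydraulic gradient i = Δh / L = 2.64 / 1770 = 0.001492.
Q = Σ(K_i·b_i) · W · i = 134.3 × 520 × 0.001492 = 104.2 m³/day.

104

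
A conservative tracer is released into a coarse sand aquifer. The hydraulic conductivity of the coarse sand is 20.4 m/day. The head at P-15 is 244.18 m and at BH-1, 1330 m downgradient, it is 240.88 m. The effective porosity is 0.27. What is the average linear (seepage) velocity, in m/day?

0.187

Hydraulic gradient i = (244.18 − 240.88) / 1330 = 3.3 / 1330 = 0.002481.
Darcy flux q = K · i = 20.40 × 0.002481 = 0.05062 m/day.
Seepage velocity v = q / n_e = 0.05062 / 0.27 = 0.1875 m/day.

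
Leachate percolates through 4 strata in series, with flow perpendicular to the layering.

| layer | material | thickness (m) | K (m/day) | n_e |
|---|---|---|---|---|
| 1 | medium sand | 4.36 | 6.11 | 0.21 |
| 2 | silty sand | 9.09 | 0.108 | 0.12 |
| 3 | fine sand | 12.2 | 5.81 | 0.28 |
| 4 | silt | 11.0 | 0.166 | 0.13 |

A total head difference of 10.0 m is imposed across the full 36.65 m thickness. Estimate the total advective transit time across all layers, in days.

With flow normal to the layers, continuity requires the same specific discharge q through every layer.
Σ(b_i/K_i) = 4.36/6.11 + 9.09/0.108 + 12.2/5.81 + 11.0/0.166 = 153.2 d.
q = Δh / Σ(b_i/K_i) = 10.0 / 153.2 = 0.06525 m/day.
In each layer the seepage velocity is v_i = q/n_i, so the layer transit time is t_i = b_i·n_i / q:
  layer 1 (medium sand): t_1 = 4.36 × 0.21 / 0.06525 = 14.03 d
  layer 2 (silty sand): t_2 = 9.09 × 0.12 / 0.06525 = 16.72 d
  layer 3 (fine sand): t_3 = 12.2 × 0.28 / 0.06525 = 52.35 d
  layer 4 (silt): t_4 = 11.0 × 0.13 / 0.06525 = 21.91 d
Total t = Σ t_i = 105.0 days.

105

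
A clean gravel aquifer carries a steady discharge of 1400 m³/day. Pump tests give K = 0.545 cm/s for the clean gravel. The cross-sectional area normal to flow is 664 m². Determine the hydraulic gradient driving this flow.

0.00448

Convert K: 0.545 cm/s × 864 = 470.9 m/day.
From Q = K·A·i, i = Q / (K·A) = 1400 / (470.9 × 664.0) = 0.004478.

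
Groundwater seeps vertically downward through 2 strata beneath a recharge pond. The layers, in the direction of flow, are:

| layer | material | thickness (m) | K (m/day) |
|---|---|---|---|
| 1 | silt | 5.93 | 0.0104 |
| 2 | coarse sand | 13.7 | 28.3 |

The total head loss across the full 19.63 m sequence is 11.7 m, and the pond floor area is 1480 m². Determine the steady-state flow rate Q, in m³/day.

Flow is perpendicular to layering, so the layers act in series and the equivalent K is the thickness-weighted harmonic mean.
Total thickness L = 5.93 + 13.7 = 19.63 m.
Σ(b_i/K_i) = 5.93/0.0104 + 13.7/28.3 = 570.7 d.
K_eq = L / Σ(b_i/K_i) = 19.63 / 570.7 = 0.03440 m/day.
Q = K_eq · A · (Δh/L) = 0.03440 × 1480 × (11.7/19.63) = 30.34 m³/day.

30.3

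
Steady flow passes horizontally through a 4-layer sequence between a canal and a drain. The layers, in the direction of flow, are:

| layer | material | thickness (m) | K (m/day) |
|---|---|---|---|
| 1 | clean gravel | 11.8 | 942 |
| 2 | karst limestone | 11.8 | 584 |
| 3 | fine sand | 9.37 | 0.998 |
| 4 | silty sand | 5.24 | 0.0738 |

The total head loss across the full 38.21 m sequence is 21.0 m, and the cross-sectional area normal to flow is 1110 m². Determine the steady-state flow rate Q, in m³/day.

Flow is perpendicular to layering, so the layers act in series and the equivalent K is the thickness-weighted harmonic mean.
Total thickness L = 11.8 + 11.8 + 9.37 + 5.24 = 38.21 m.
Σ(b_i/K_i) = 11.8/942 + 11.8/584 + 9.37/0.998 + 5.24/0.0738 = 80.42 d.
K_eq = L / Σ(b_i/K_i) = 38.21 / 80.42 = 0.4751 m/day.
Q = K_eq · A · (Δh/L) = 0.4751 × 1110 × (21.0/38.21) = 289.8 m³/day.

290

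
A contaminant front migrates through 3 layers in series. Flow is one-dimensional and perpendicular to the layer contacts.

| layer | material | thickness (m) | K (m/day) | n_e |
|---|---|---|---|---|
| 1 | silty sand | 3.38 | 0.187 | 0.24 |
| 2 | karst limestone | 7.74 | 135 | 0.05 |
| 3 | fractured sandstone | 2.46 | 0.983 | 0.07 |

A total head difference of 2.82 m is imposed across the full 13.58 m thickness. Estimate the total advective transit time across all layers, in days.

With flow normal to the layers, continuity requires the same specific discharge q through every layer.
Σ(b_i/K_i) = 3.38/0.187 + 7.74/135 + 2.46/0.983 = 20.63 d.
q = Δh / Σ(b_i/K_i) = 2.82 / 20.63 = 0.1367 m/day.
In each layer the seepage velocity is v_i = q/n_i, so the layer transit time is t_i = b_i·n_i / q:
  layer 1 (silty sand): t_1 = 3.38 × 0.24 / 0.1367 = 5.936 d
  layer 2 (karst limestone): t_2 = 7.74 × 0.05 / 0.1367 = 2.832 d
  layer 3 (fractured sandstone): t_3 = 2.46 × 0.07 / 0.1367 = 1.260 d
Total t = Σ t_i = 10.03 days.

10.0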